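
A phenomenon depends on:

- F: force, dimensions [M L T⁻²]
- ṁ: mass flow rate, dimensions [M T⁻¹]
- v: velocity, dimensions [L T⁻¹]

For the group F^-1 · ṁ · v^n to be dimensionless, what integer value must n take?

Balance the L exponent: (1)·n from v, plus −(1) + (0) = -1 from the rest, must sum to zero.
n − 1 = 0, so n = 1.

1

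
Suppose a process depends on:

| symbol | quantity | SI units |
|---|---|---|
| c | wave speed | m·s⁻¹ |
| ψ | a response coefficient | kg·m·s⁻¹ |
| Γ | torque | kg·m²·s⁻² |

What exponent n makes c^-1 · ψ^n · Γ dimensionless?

-1

Balance the M exponent: (1)·n from ψ, plus −(0) + (1) = 1 from the rest, must sum to zero.
n + 1 = 0, so n = -1.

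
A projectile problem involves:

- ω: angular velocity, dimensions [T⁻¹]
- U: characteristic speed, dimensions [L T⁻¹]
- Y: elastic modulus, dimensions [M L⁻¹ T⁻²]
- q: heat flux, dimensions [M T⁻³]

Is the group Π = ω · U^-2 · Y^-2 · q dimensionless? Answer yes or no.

no

Sum the exponent of each base dimension across the product:
  M: [ω]_M − 2·[U]_M − 2·[Y]_M + [q]_M = (0) − 2·(0) − 2·(1) + (1) = -1
  L: [ω]_L − 2·[U]_L − 2·[Y]_L + [q]_L = (0) − 2·(1) − 2·(-1) + (0) = 0
  T: [ω]_T − 2·[U]_T − 2·[Y]_T + [q]_T = (-1) − 2·(-1) − 2·(-2) + (-3) = 2
Net dimensions [M⁻¹ T²] ≠ [1] — not dimensionless.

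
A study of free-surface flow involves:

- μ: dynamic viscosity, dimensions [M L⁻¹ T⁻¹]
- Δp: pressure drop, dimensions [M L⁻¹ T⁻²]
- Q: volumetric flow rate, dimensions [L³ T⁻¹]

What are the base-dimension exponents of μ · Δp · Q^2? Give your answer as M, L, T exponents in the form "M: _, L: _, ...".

M: 2, L: 4, T: -5

Collect each base-dimension exponent across the product:
  M: (1) + (1) + 2·(0) = 2
  L: (-1) + (-1) + 2·(3) = 4
  T: (-1) + (-2) + 2·(-1) = -5
So the dimensions are [M² L⁴ T⁻⁵].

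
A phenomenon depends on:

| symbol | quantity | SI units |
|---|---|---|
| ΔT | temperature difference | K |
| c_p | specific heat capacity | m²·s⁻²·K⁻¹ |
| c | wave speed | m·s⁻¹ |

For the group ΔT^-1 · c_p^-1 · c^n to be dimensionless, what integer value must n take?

Balance the L exponent: (1)·n from c, plus −(0) − (2) = -2 from the rest, must sum to zero.
n − 2 = 0, so n = 2.

2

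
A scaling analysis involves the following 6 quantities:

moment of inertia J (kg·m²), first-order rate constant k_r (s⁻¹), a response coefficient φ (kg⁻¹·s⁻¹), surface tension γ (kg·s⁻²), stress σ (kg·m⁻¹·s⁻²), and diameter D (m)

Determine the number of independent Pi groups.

3

There are 6 variables and 3 base dimensions (M, L, T).
The dimension matrix has rank 3.
Independent dimensionless groups: 6 − 3 = 3.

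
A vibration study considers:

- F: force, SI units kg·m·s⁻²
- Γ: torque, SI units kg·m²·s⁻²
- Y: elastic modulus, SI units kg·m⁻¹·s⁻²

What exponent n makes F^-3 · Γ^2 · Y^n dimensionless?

1

Balance the M exponent: (1)·n from Y, plus −3·(1) + 2·(1) = -1 from the rest, must sum to zero.
n − 1 = 0, so n = 1.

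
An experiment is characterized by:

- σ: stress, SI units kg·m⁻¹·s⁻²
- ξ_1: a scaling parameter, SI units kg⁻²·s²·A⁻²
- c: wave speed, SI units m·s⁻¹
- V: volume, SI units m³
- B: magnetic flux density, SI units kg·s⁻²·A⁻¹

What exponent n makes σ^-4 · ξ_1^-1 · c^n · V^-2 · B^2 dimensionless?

2

Balance the L exponent: (1)·n from c, plus −4·(-1) − (0) − 2·(3) + 2·(0) = -2 from the rest, must sum to zero.
n − 2 = 0, so n = 2.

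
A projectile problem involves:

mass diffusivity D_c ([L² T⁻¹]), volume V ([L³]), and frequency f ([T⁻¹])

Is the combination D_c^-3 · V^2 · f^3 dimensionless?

yes

Sum the exponent of each base dimension across the product:
  L: −3·[D_c]_L + 2·[V]_L + 3·[f]_L = −3·(2) + 2·(3) + 3·(0) = 0
  T: −3·[D_c]_T + 2·[V]_T + 3·[f]_T = −3·(-1) + 2·(0) + 3·(-1) = 0
All base exponents vanish — dimensionless.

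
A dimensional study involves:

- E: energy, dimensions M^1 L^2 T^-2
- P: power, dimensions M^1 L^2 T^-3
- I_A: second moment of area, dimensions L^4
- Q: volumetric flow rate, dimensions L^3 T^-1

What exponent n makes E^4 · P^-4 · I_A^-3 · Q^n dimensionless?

Balance the L exponent: (3)·n from Q, plus 4·(2) − 4·(2) − 3·(4) = -12 from the rest, must sum to zero.
3n − 12 = 0, so n = 4.

4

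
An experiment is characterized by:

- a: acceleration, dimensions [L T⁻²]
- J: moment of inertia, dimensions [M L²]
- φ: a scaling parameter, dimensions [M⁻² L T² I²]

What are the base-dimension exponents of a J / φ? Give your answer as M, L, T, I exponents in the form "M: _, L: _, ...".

M: 3, L: 2, T: -4, I: -2

Collect each base-dimension exponent across the product:
  M: (0) + (1) − (-2) = 3
  L: (1) + (2) − (1) = 2
  T: (-2) + (0) − (2) = -4
  I: (0) + (0) − (2) = -2
So the dimensions are [M³ L² T⁻⁴ I⁻²].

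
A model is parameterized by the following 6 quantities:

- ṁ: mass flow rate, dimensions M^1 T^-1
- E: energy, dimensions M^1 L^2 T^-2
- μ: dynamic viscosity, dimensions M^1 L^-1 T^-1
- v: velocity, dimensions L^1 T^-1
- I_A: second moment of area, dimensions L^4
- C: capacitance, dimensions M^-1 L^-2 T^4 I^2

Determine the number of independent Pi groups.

2

There are 6 variables and 4 base dimensions (M, L, T, I).
The dimension matrix has rank 4.
Independent dimensionless groups: 6 − 4 = 2.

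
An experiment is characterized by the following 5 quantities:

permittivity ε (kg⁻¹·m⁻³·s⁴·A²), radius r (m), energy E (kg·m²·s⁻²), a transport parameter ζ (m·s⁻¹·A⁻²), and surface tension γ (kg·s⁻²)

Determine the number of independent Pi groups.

There are 5 variables and 4 base dimensions (M, L, T, I).
The dimension matrix has rank 4.
Independent dimensionless groups: 5 − 4 = 1.

1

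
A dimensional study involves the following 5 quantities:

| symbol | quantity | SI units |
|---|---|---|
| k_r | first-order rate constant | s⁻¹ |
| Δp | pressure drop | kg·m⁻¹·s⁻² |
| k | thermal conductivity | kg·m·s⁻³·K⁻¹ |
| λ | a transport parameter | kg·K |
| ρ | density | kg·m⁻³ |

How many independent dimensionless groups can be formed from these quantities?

There are 5 variables and 4 base dimensions (M, L, T, Θ).
The dimension matrix has rank 4.
Independent dimensionless groups: 5 − 4 = 1.

1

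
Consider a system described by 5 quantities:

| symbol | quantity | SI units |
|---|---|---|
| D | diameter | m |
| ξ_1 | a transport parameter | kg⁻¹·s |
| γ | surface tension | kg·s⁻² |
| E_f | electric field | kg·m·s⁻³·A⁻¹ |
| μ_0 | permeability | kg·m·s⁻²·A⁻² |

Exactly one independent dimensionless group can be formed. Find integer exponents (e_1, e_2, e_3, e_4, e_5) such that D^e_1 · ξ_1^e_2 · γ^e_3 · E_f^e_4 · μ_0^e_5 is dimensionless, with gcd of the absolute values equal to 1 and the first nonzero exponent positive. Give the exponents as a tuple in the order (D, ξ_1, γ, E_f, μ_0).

(1, 2, 3, -2, 1)

M: e_1·(0) + e_2·(-1) + e_3·(1) + e_4·(1) + e_5·(1) = 0
L: e_1·(1) + e_2·(0) + e_3·(0) + e_4·(1) + e_5·(1) = 0
T: e_1·(0) + e_2·(1) + e_3·(-2) + e_4·(-3) + e_5·(-2) = 0
I: e_1·(0) + e_2·(0) + e_3·(0) + e_4·(-1) + e_5·(-2) = 0
Solving this homogeneous linear system for the smallest-integer solution (first nonzero entry positive) gives (1, 2, 3, -2, 1).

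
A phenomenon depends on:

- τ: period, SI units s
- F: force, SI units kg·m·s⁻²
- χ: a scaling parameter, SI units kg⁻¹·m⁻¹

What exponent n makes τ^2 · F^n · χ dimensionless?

1

Balance the M exponent: (1)·n from F, plus 2·(0) + (-1) = -1 from the rest, must sum to zero.
n − 1 = 0, so n = 1.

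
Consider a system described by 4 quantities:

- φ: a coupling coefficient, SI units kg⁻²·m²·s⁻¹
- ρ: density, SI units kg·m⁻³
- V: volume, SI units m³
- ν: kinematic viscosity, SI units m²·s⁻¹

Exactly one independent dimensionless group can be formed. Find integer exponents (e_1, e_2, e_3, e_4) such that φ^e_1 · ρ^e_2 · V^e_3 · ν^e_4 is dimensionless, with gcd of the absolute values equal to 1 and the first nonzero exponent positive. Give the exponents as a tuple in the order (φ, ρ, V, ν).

M: e_1·(-2) + e_2·(1) + e_3·(0) + e_4·(0) = 0
L: e_1·(2) + e_2·(-3) + e_3·(3) + e_4·(2) = 0
T: e_1·(-1) + e_2·(0) + e_3·(0) + e_4·(-1) = 0
Solving this homogeneous linear system for the smallest-integer solution (first nonzero entry positive) gives (1, 2, 2, -1).

(1, 2, 2, -1)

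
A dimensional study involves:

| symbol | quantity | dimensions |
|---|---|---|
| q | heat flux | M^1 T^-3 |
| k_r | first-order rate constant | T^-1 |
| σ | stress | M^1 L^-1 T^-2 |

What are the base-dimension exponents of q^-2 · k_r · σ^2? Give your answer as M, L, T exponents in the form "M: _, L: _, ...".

Collect each base-dimension exponent across the product:
  M: −2·(1) + (0) + 2·(1) = 0
  L: −2·(0) + (0) + 2·(-1) = -2
  T: −2·(-3) + (-1) + 2·(-2) = 1
So the dimensions are [L⁻² T].

M: 0, L: -2, T: 1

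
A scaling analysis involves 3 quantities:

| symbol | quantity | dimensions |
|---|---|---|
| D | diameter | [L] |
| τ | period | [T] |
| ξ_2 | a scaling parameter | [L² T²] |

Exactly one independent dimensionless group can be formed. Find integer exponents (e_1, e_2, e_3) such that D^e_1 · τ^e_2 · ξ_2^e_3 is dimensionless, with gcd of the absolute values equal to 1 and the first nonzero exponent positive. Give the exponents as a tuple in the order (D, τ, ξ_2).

L: e_1·(1) + e_2·(0) + e_3·(2) = 0
T: e_1·(0) + e_2·(1) + e_3·(2) = 0
Solving this homogeneous linear system for the smallest-integer solution (first nonzero entry positive) gives (2, 2, -1).

(2, 2, -1)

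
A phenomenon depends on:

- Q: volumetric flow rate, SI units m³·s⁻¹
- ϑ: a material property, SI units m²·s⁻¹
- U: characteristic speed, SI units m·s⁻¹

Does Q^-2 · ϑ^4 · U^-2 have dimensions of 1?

Sum the exponent of each base dimension across the product:
  L: −2·[Q]_L + 4·[ϑ]_L − 2·[U]_L = −2·(3) + 4·(2) − 2·(1) = 0
  T: −2·[Q]_T + 4·[ϑ]_T − 2·[U]_T = −2·(-1) + 4·(-1) − 2·(-1) = 0
All base exponents vanish — dimensionless.

yes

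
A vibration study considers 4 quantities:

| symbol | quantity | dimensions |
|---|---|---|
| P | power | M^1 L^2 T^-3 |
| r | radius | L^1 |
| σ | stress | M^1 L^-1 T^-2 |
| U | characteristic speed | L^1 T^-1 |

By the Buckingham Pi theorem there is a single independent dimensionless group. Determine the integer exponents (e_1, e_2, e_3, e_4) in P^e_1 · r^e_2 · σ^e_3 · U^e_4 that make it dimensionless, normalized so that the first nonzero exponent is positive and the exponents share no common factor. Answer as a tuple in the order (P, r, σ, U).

M: e_1·(1) + e_2·(0) + e_3·(1) + e_4·(0) = 0
L: e_1·(2) + e_2·(1) + e_3·(-1) + e_4·(1) = 0
T: e_1·(-3) + e_2·(0) + e_3·(-2) + e_4·(-1) = 0
Solving this homogeneous linear system for the smallest-integer solution (first nonzero entry positive) gives (1, -2, -1, -1).

(1, -2, -1, -1)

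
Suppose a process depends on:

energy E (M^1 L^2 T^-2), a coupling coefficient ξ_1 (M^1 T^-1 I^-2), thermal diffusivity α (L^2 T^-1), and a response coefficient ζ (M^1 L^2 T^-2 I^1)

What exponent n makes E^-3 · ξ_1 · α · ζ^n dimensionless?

Balance the M exponent: (1)·n from ζ, plus −3·(1) + (1) + (0) = -2 from the rest, must sum to zero.
n − 2 = 0, so n = 2.

2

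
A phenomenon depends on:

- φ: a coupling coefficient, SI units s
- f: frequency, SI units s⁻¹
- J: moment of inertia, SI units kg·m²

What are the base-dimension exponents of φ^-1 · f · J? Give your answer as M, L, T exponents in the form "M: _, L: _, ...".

M: 1, L: 2, T: -2

Collect each base-dimension exponent across the product:
  M: −(0) + (0) + (1) = 1
  L: −(0) + (0) + (2) = 2
  T: −(1) + (-1) + (0) = -2
So the dimensions are [M L² T⁻²].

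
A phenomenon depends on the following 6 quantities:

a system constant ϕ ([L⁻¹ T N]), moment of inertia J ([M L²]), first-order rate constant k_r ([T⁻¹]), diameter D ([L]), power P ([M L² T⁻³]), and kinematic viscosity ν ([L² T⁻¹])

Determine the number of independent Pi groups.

There are 6 variables and 4 base dimensions (M, L, T, N).
The dimension matrix has rank 4.
Independent dimensionless groups: 6 − 4 = 2.

2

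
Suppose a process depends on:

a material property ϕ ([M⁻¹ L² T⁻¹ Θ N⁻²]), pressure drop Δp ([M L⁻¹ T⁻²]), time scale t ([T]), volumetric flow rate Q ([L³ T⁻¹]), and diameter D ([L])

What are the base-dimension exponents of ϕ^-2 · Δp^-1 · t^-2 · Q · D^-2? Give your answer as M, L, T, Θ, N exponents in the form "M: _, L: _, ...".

M: 1, L: -2, T: 1, Θ: -2, N: 4

Collect each base-dimension exponent across the product:
  M: −2·(-1) − (1) − 2·(0) + (0) − 2·(0) = 1
  L: −2·(2) − (-1) − 2·(0) + (3) − 2·(1) = -2
  T: −2·(-1) − (-2) − 2·(1) + (-1) − 2·(0) = 1
  Θ: −2·(1) − (0) − 2·(0) + (0) − 2·(0) = -2
  N: −2·(-2) − (0) − 2·(0) + (0) − 2·(0) = 4
So the dimensions are [M L⁻² T Θ⁻² N⁴].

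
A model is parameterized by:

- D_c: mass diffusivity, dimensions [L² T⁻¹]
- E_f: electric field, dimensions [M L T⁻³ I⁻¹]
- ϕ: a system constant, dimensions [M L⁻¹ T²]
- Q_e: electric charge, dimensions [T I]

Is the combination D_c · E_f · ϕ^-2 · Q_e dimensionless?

no

Sum the exponent of each base dimension across the product:
  M: [D_c]_M + [E_f]_M − 2·[ϕ]_M + [Q_e]_M = (0) + (1) − 2·(1) + (0) = -1
  L: [D_c]_L + [E_f]_L − 2·[ϕ]_L + [Q_e]_L = (2) + (1) − 2·(-1) + (0) = 5
  T: [D_c]_T + [E_f]_T − 2·[ϕ]_T + [Q_e]_T = (-1) + (-3) − 2·(2) + (1) = -7
  I: [D_c]_I + [E_f]_I − 2·[ϕ]_I + [Q_e]_I = (0) + (-1) − 2·(0) + (1) = 0
Net dimensions [M⁻¹ L⁵ T⁻⁷] ≠ [1] — not dimensionless.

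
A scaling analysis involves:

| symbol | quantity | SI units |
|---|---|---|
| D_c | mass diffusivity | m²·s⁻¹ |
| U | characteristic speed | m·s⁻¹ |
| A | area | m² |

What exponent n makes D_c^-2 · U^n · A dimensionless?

2

Balance the L exponent: (1)·n from U, plus −2·(2) + (2) = -2 from the rest, must sum to zero.
n − 2 = 0, so n = 2.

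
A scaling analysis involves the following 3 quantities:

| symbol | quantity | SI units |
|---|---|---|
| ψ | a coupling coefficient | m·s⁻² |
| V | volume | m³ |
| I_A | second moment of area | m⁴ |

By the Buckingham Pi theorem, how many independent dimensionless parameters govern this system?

There are 3 variables and 2 base dimensions (L, T).
The dimension matrix has rank 2.
Independent dimensionless groups: 3 − 2 = 1.

1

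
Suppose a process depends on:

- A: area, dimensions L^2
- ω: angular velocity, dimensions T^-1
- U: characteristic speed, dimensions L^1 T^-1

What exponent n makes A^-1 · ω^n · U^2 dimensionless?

-2

Balance the T exponent: (-1)·n from ω, plus −(0) + 2·(-1) = -2 from the rest, must sum to zero.
−n − 2 = 0, so n = -2.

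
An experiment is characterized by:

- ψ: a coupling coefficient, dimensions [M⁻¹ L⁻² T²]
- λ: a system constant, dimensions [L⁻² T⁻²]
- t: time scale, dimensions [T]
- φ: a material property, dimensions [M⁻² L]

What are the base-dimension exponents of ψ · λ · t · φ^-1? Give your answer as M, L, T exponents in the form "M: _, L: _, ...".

Collect each base-dimension exponent across the product:
  M: (-1) + (0) + (0) − (-2) = 1
  L: (-2) + (-2) + (0) − (1) = -5
  T: (2) + (-2) + (1) − (0) = 1
So the dimensions are [M L⁻⁵ T].

M: 1, L: -5, T: 1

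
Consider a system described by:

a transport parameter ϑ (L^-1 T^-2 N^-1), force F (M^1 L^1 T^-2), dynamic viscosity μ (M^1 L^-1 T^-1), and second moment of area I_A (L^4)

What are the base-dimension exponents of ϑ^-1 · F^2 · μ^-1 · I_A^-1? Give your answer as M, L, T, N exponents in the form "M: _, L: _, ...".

Collect each base-dimension exponent across the product:
  M: −(0) + 2·(1) − (1) − (0) = 1
  L: −(-1) + 2·(1) − (-1) − (4) = 0
  T: −(-2) + 2·(-2) − (-1) − (0) = -1
  N: −(-1) + 2·(0) − (0) − (0) = 1
So the dimensions are [M T⁻¹ N].

M: 1, L: 0, T: -1, N: 1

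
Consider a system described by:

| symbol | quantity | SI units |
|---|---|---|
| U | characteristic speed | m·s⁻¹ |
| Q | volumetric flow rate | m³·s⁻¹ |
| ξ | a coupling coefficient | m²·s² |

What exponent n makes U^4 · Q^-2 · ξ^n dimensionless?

Balance the L exponent: (2)·n from ξ, plus 4·(1) − 2·(3) = -2 from the rest, must sum to zero.
2n − 2 = 0, so n = 1.

1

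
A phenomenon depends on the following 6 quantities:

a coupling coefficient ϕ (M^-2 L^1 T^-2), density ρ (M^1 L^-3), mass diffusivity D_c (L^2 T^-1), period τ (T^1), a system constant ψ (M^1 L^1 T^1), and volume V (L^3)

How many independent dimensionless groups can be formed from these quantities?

3

There are 6 variables and 3 base dimensions (M, L, T).
The dimension matrix has rank 3.
Independent dimensionless groups: 6 − 3 = 3.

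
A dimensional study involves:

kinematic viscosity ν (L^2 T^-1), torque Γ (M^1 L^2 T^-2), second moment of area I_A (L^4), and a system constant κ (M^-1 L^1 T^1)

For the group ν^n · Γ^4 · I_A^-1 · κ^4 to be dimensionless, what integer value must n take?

-4

Balance the L exponent: (2)·n from ν, plus 4·(2) − (4) + 4·(1) = 8 from the rest, must sum to zero.
2n + 8 = 0, so n = -4.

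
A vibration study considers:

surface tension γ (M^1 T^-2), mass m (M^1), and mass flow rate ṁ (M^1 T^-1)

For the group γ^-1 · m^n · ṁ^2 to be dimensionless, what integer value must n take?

-1

Balance the M exponent: (1)·n from m, plus −(1) + 2·(1) = 1 from the rest, must sum to zero.
n + 1 = 0, so n = -1.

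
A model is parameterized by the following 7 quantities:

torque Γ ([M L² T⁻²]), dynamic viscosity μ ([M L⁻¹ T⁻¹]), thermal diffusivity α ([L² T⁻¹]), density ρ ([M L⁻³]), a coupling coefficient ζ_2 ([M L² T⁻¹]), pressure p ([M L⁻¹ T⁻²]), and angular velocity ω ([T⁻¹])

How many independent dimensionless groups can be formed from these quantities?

4

There are 7 variables and 3 base dimensions (M, L, T).
The dimension matrix has rank 3.
Independent dimensionless groups: 7 − 3 = 4.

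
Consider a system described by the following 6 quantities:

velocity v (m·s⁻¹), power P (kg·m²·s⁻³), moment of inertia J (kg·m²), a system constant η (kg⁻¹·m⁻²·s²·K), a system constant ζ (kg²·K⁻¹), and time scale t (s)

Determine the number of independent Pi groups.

There are 6 variables and 4 base dimensions (M, L, T, Θ).
The dimension matrix has rank 4.
Independent dimensionless groups: 6 − 4 = 2.

2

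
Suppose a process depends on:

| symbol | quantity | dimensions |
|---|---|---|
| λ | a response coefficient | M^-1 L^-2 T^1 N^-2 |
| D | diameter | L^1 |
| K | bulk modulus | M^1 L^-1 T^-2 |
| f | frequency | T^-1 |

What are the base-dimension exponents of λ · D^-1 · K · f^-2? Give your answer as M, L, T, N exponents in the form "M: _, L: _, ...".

M: 0, L: -4, T: 1, N: -2

Collect each base-dimension exponent across the product:
  M: (-1) − (0) + (1) − 2·(0) = 0
  L: (-2) − (1) + (-1) − 2·(0) = -4
  T: (1) − (0) + (-2) − 2·(-1) = 1
  N: (-2) − (0) + (0) − 2·(0) = -2
So the dimensions are [L⁻⁴ T N⁻²].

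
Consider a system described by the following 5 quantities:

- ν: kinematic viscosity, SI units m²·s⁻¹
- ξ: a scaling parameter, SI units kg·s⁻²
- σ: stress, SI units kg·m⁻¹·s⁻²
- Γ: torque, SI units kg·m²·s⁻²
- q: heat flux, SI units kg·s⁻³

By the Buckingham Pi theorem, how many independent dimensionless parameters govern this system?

2

There are 5 variables and 3 base dimensions (M, L, T).
The dimension matrix has rank 3.
Independent dimensionless groups: 5 − 3 = 2.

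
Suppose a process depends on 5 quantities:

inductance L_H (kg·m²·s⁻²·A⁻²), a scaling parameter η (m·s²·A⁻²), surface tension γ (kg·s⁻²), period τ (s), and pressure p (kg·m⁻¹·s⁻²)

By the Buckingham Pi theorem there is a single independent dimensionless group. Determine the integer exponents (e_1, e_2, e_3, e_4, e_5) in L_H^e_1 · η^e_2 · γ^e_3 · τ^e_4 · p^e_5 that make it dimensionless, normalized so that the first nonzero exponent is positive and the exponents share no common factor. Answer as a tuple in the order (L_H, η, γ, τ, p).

(1, -1, -2, 2, 1)

M: e_1·(1) + e_2·(0) + e_3·(1) + e_4·(0) + e_5·(1) = 0
L: e_1·(2) + e_2·(1) + e_3·(0) + e_4·(0) + e_5·(-1) = 0
T: e_1·(-2) + e_2·(2) + e_3·(-2) + e_4·(1) + e_5·(-2) = 0
I: e_1·(-2) + e_2·(-2) + e_3·(0) + e_4·(0) + e_5·(0) = 0
Solving this homogeneous linear system for the smallest-integer solution (first nonzero entry positive) gives (1, -1, -2, 2, 1).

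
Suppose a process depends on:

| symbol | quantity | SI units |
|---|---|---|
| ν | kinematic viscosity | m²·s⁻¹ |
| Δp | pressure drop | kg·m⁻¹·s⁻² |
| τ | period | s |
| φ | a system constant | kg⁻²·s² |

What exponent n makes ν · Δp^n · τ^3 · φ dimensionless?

Balance the M exponent: (1)·n from Δp, plus (0) + 3·(0) + (-2) = -2 from the rest, must sum to zero.
n − 2 = 0, so n = 2.

2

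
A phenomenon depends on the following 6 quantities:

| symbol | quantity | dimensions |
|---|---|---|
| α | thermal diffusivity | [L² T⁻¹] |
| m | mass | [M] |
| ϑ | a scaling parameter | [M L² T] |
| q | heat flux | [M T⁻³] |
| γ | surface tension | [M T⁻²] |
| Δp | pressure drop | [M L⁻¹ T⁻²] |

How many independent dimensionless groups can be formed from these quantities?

There are 6 variables and 3 base dimensions (M, L, T).
The dimension matrix has rank 3.
Independent dimensionless groups: 6 − 3 = 3.

3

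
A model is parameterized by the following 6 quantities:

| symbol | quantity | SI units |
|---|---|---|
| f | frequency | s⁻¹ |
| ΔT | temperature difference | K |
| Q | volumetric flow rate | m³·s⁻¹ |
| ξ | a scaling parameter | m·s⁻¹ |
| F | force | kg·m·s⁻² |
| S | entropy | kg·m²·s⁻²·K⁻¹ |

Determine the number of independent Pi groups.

2

There are 6 variables and 4 base dimensions (M, L, T, Θ).
The dimension matrix has rank 4.
Independent dimensionless groups: 6 − 4 = 2.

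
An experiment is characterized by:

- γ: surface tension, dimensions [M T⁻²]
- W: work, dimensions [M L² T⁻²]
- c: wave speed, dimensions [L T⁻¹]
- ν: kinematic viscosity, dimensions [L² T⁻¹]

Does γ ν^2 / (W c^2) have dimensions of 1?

yes

Sum the exponent of each base dimension across the product:
  M: [γ]_M − [W]_M − 2·[c]_M + 2·[ν]_M = (1) − (1) − 2·(0) + 2·(0) = 0
  L: [γ]_L − [W]_L − 2·[c]_L + 2·[ν]_L = (0) − (2) − 2·(1) + 2·(2) = 0
  T: [γ]_T − [W]_T − 2·[c]_T + 2·[ν]_T = (-2) − (-2) − 2·(-1) + 2·(-1) = 0
All base exponents vanish — dimensionless.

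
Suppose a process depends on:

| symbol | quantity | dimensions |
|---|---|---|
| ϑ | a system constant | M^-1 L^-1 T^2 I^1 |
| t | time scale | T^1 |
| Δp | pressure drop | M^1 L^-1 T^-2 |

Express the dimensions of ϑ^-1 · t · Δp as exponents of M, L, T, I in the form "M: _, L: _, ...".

M: 2, L: 0, T: -3, I: -1

Collect each base-dimension exponent across the product:
  M: −(-1) + (0) + (1) = 2
  L: −(-1) + (0) + (-1) = 0
  T: −(2) + (1) + (-2) = -3
  I: −(1) + (0) + (0) = -1
So the dimensions are [M² T⁻³ I⁻¹].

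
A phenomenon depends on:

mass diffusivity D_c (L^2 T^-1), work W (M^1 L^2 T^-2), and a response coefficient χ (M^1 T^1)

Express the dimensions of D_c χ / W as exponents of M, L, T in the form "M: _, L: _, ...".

Collect each base-dimension exponent across the product:
  M: (0) − (1) + (1) = 0
  L: (2) − (2) + (0) = 0
  T: (-1) − (-2) + (1) = 2
So the dimensions are [T²].

M: 0, L: 0, T: 2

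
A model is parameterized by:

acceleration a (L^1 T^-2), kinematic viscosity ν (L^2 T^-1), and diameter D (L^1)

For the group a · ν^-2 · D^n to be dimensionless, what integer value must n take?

3

Balance the L exponent: (1)·n from D, plus (1) − 2·(2) = -3 from the rest, must sum to zero.
n − 3 = 0, so n = 3.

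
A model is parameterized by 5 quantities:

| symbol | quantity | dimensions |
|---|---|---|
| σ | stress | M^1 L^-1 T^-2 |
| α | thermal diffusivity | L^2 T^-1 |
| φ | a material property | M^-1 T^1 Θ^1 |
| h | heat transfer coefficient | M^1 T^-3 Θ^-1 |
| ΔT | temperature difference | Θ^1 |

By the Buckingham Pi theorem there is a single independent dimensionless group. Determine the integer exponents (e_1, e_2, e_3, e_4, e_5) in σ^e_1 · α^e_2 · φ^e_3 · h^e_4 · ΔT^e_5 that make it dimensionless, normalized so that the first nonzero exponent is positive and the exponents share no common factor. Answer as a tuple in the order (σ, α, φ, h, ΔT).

(4, 2, 1, -3, -4)

M: e_1·(1) + e_2·(0) + e_3·(-1) + e_4·(1) + e_5·(0) = 0
L: e_1·(-1) + e_2·(2) + e_3·(0) + e_4·(0) + e_5·(0) = 0
T: e_1·(-2) + e_2·(-1) + e_3·(1) + e_4·(-3) + e_5·(0) = 0
Θ: e_1·(0) + e_2·(0) + e_3·(1) + e_4·(-1) + e_5·(1) = 0
Solving this homogeneous linear system for the smallest-integer solution (first nonzero entry positive) gives (4, 2, 1, -3, -4).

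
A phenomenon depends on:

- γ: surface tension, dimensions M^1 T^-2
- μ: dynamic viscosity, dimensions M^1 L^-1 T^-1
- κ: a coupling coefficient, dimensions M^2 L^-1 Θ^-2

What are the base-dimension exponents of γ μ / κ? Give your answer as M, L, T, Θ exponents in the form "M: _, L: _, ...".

Collect each base-dimension exponent across the product:
  M: (1) + (1) − (2) = 0
  L: (0) + (-1) − (-1) = 0
  T: (-2) + (-1) − (0) = -3
  Θ: (0) + (0) − (-2) = 2
So the dimensions are [T⁻³ Θ²].

M: 0, L: 0, T: -3, Θ: 2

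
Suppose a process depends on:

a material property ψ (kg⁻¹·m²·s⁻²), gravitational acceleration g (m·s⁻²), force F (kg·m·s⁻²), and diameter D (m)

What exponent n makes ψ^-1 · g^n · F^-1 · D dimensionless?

Balance the L exponent: (1)·n from g, plus −(2) − (1) + (1) = -2 from the rest, must sum to zero.
n − 2 = 0, so n = 2.

2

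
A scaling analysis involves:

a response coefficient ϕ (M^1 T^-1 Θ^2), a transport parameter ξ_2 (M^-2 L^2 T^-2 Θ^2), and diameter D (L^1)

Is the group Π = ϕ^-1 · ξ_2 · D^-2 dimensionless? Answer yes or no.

Sum the exponent of each base dimension across the product:
  M: −[ϕ]_M + [ξ_2]_M − 2·[D]_M = −(1) + (-2) − 2·(0) = -3
  L: −[ϕ]_L + [ξ_2]_L − 2·[D]_L = −(0) + (2) − 2·(1) = 0
  T: −[ϕ]_T + [ξ_2]_T − 2·[D]_T = −(-1) + (-2) − 2·(0) = -1
  Θ: −[ϕ]_Θ + [ξ_2]_Θ − 2·[D]_Θ = −(2) + (2) − 2·(0) = 0
Net dimensions [M⁻³ T⁻¹] ≠ [1] — not dimensionless.

no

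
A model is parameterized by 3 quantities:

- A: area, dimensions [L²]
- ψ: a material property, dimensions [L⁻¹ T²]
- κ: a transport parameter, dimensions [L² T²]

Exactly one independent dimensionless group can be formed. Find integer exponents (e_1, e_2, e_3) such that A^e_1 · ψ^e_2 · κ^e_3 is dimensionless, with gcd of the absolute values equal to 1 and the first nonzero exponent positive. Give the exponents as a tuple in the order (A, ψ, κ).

L: e_1·(2) + e_2·(-1) + e_3·(2) = 0
T: e_1·(0) + e_2·(2) + e_3·(2) = 0
Solving this homogeneous linear system for the smallest-integer solution (first nonzero entry positive) gives (3, 2, -2).

(3, 2, -2)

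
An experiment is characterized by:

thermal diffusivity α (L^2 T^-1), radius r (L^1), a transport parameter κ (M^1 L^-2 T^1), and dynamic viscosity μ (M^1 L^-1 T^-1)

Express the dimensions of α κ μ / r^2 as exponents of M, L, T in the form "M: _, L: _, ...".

M: 2, L: -3, T: -1

Collect each base-dimension exponent across the product:
  M: (0) − 2·(0) + (1) + (1) = 2
  L: (2) − 2·(1) + (-2) + (-1) = -3
  T: (-1) − 2·(0) + (1) + (-1) = -1
So the dimensions are [M² L⁻³ T⁻¹].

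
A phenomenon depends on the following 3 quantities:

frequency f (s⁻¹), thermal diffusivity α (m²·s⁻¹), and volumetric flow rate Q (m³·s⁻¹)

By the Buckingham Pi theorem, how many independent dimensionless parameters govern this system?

1

There are 3 variables and 2 base dimensions (L, T).
The dimension matrix has rank 2.
Independent dimensionless groups: 3 − 2 = 1.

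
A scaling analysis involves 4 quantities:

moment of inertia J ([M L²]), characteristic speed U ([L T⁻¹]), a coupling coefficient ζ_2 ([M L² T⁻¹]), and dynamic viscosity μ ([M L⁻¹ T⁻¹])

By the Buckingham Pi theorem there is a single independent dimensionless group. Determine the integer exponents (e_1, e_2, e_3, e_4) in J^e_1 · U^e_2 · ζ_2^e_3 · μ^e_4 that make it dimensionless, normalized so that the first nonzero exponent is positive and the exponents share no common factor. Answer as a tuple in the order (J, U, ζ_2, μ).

M: e_1·(1) + e_2·(0) + e_3·(1) + e_4·(1) = 0
L: e_1·(2) + e_2·(1) + e_3·(2) + e_4·(-1) = 0
T: e_1·(0) + e_2·(-1) + e_3·(-1) + e_4·(-1) = 0
Solving this homogeneous linear system for the smallest-integer solution (first nonzero entry positive) gives (3, 3, -4, 1).

(3, 3, -4, 1)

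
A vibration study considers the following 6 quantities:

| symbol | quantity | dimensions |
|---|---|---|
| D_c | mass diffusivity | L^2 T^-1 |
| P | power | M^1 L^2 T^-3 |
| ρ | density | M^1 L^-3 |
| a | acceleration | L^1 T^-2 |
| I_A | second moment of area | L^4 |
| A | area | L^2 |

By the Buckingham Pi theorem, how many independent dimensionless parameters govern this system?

3

There are 6 variables and 3 base dimensions (M, L, T).
The dimension matrix has rank 3.
Independent dimensionless groups: 6 − 3 = 3.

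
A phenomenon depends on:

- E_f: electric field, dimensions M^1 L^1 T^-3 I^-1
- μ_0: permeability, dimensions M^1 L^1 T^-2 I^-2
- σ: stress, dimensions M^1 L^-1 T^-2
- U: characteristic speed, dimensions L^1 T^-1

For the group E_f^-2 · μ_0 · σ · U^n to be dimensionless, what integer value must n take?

2

Balance the L exponent: (1)·n from U, plus −2·(1) + (1) + (-1) = -2 from the rest, must sum to zero.
n − 2 = 0, so n = 2.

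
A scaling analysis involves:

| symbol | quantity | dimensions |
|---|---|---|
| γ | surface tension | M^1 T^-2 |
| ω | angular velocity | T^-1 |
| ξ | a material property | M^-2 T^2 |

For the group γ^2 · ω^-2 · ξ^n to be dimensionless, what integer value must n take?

Balance the M exponent: (-2)·n from ξ, plus 2·(1) − 2·(0) = 2 from the rest, must sum to zero.
-2n + 2 = 0, so n = 1.

1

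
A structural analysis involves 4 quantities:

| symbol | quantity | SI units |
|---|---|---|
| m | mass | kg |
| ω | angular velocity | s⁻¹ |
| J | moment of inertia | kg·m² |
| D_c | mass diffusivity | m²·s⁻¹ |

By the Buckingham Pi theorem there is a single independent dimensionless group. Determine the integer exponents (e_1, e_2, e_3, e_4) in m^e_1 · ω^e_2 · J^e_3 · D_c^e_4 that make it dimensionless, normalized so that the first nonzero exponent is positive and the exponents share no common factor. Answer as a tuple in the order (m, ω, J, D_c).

(1, -1, -1, 1)

M: e_1·(1) + e_2·(0) + e_3·(1) + e_4·(0) = 0
L: e_1·(0) + e_2·(0) + e_3·(2) + e_4·(2) = 0
T: e_1·(0) + e_2·(-1) + e_3·(0) + e_4·(-1) = 0
Solving this homogeneous linear system for the smallest-integer solution (first nonzero entry positive) gives (1, -1, -1, 1).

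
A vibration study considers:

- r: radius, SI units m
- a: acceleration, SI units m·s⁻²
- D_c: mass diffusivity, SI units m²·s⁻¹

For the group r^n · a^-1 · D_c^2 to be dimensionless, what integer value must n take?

-3

Balance the L exponent: (1)·n from r, plus −(1) + 2·(2) = 3 from the rest, must sum to zero.
n + 3 = 0, so n = -3.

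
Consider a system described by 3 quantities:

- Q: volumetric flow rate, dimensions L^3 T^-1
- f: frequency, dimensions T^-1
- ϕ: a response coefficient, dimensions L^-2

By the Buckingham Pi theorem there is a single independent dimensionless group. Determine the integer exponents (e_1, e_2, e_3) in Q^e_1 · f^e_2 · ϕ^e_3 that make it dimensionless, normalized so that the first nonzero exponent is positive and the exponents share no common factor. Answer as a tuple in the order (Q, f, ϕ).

(2, -2, 3)

L: e_1·(3) + e_2·(0) + e_3·(-2) = 0
T: e_1·(-1) + e_2·(-1) + e_3·(0) = 0
Solving this homogeneous linear system for the smallest-integer solution (first nonzero entry positive) gives (2, -2, 3).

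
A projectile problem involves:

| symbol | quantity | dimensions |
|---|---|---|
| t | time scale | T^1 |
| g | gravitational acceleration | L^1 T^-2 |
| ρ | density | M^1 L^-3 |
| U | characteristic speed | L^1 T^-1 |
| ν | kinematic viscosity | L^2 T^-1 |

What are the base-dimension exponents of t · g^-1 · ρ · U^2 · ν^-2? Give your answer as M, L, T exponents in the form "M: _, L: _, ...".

M: 1, L: -6, T: 3

Collect each base-dimension exponent across the product:
  M: (0) − (0) + (1) + 2·(0) − 2·(0) = 1
  L: (0) − (1) + (-3) + 2·(1) − 2·(2) = -6
  T: (1) − (-2) + (0) + 2·(-1) − 2·(-1) = 3
So the dimensions are [M L⁻⁶ T³].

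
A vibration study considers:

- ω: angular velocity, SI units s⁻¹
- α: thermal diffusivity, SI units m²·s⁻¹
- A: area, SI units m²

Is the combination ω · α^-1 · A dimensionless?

Sum the exponent of each base dimension across the product:
  L: [ω]_L − [α]_L + [A]_L = (0) − (2) + (2) = 0
  T: [ω]_T − [α]_T + [A]_T = (-1) − (-1) + (0) = 0
All base exponents vanish — dimensionless.

yes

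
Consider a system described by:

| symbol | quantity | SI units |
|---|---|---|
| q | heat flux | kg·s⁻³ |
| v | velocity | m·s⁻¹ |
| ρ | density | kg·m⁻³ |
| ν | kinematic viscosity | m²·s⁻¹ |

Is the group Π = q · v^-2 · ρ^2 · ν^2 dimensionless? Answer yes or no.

Sum the exponent of each base dimension across the product:
  M: [q]_M − 2·[v]_M + 2·[ρ]_M + 2·[ν]_M = (1) − 2·(0) + 2·(1) + 2·(0) = 3
  L: [q]_L − 2·[v]_L + 2·[ρ]_L + 2·[ν]_L = (0) − 2·(1) + 2·(-3) + 2·(2) = -4
  T: [q]_T − 2·[v]_T + 2·[ρ]_T + 2·[ν]_T = (-3) − 2·(-1) + 2·(0) + 2·(-1) = -3
Net dimensions [M³ L⁻⁴ T⁻³] ≠ [1] — not dimensionless.

no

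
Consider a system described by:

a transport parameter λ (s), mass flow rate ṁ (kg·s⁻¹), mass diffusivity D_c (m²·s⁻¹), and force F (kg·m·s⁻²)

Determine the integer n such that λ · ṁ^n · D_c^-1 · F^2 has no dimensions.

Balance the M exponent: (1)·n from ṁ, plus (0) − (0) + 2·(1) = 2 from the rest, must sum to zero.
n + 2 = 0, so n = -2.

-2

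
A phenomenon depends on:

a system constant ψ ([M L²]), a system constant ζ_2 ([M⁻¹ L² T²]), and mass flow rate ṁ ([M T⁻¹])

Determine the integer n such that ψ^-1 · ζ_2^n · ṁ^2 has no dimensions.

1

Balance the M exponent: (-1)·n from ζ_2, plus −(1) + 2·(1) = 1 from the rest, must sum to zero.
−n + 1 = 0, so n = 1.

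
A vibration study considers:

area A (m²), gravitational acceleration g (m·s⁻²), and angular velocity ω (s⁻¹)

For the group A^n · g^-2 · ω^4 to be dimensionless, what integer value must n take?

Balance the L exponent: (2)·n from A, plus −2·(1) + 4·(0) = -2 from the rest, must sum to zero.
2n − 2 = 0, so n = 1.

1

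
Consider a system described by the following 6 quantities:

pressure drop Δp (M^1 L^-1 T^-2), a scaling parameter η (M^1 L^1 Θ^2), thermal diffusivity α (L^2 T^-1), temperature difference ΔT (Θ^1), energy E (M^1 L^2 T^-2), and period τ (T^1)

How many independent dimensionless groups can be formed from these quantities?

There are 6 variables and 4 base dimensions (M, L, T, Θ).
The dimension matrix has rank 4.
Independent dimensionless groups: 6 − 4 = 2.

2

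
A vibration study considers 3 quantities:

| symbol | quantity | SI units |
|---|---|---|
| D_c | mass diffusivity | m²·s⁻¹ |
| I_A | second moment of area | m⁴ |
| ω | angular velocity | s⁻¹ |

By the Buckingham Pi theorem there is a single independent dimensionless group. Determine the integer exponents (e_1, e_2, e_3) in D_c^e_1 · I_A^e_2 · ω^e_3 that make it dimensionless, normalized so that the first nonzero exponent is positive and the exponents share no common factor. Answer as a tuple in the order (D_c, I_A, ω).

L: e_1·(2) + e_2·(4) + e_3·(0) = 0
T: e_1·(-1) + e_2·(0) + e_3·(-1) = 0
Solving this homogeneous linear system for the smallest-integer solution (first nonzero entry positive) gives (2, -1, -2).

(2, -1, -2)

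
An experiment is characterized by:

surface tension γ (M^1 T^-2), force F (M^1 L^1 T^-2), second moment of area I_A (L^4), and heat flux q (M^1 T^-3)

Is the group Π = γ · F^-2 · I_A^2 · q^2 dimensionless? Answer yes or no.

Sum the exponent of each base dimension across the product:
  M: [γ]_M − 2·[F]_M + 2·[I_A]_M + 2·[q]_M = (1) − 2·(1) + 2·(0) + 2·(1) = 1
  L: [γ]_L − 2·[F]_L + 2·[I_A]_L + 2·[q]_L = (0) − 2·(1) + 2·(4) + 2·(0) = 6
  T: [γ]_T − 2·[F]_T + 2·[I_A]_T + 2·[q]_T = (-2) − 2·(-2) + 2·(0) + 2·(-3) = -4
Net dimensions [M L⁶ T⁻⁴] ≠ [1] — not dimensionless.

no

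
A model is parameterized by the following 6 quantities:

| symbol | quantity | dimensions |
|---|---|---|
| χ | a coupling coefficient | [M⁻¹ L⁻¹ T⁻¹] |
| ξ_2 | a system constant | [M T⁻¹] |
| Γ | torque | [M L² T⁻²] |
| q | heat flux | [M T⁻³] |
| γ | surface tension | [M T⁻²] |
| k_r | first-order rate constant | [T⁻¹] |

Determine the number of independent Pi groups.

3

There are 6 variables and 3 base dimensions (M, L, T).
The dimension matrix has rank 3.
Independent dimensionless groups: 6 − 3 = 3.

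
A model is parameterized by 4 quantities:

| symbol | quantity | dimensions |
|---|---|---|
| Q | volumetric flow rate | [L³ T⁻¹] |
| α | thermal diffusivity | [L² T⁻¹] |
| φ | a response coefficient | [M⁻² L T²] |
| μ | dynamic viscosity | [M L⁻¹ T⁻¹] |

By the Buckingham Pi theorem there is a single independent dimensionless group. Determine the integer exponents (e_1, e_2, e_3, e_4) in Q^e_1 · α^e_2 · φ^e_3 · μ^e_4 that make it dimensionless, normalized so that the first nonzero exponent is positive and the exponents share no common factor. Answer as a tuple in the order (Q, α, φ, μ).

(1, -1, 1, 2)

M: e_1·(0) + e_2·(0) + e_3·(-2) + e_4·(1) = 0
L: e_1·(3) + e_2·(2) + e_3·(1) + e_4·(-1) = 0
T: e_1·(-1) + e_2·(-1) + e_3·(2) + e_4·(-1) = 0
Solving this homogeneous linear system for the smallest-integer solution (first nonzero entry positive) gives (1, -1, 1, 2).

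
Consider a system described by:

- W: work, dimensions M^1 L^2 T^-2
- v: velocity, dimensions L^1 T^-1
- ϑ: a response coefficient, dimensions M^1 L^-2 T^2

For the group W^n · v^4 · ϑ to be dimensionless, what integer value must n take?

Balance the M exponent: (1)·n from W, plus 4·(0) + (1) = 1 from the rest, must sum to zero.
n + 1 = 0, so n = -1.

-1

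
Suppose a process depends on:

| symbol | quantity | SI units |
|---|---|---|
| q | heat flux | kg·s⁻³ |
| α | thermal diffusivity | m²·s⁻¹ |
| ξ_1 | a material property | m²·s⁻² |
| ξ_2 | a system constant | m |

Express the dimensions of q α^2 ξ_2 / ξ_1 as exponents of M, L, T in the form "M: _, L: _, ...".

Collect each base-dimension exponent across the product:
  M: (1) + 2·(0) − (0) + (0) = 1
  L: (0) + 2·(2) − (2) + (1) = 3
  T: (-3) + 2·(-1) − (-2) + (0) = -3
So the dimensions are [M L³ T⁻³].

M: 1, L: 3, T: -3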